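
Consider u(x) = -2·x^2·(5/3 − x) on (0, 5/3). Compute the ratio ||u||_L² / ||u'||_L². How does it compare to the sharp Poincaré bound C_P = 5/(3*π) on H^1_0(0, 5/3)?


||u||_L² / ||u'||_L² = 5*sqrt(14)/42 < C_P = 5/(3*π).

u(x) = -2·x^2·(5/3 − x), so u'(x) = 2*x*(9*x - 10)/3.
u(x) = -2·x^2·(5/3 − x) vanishes at x = 0 and x = 5/3, so u ∈ H^1_0(0, 5/3). Differentiate via the product rule and integrate the resulting polynomials term by term.
  ∫_0^5/3 u² dx = ∫_0^5/3 (4*x^6 - 40*x^5/3 + 100*x^4/9) dx. Term by term:
    ∫_0^5/3 4*x^6 dx = 312500/15309;  ∫_0^5/3 -40*x^5/3 dx = -312500/6561;  ∫_0^5/3 100*x^4/9 dx = 62500/2187.
  Sum: 312500/15309 − 312500/6561 + 62500/2187 = 62500/45927.
  ∫_0^5/3 (u')² dx = ∫_0^5/3 (36*x^4 - 80*x^3 + 400*x^2/9) dx. Term by term:
    ∫_0^5/3 36*x^4 dx = 2500/27;  ∫_0^5/3 -80*x^3 dx = -12500/81;  ∫_0^5/3 400*x^2/9 dx = 50000/729.
  Sum: 2500/27 − 12500/81 + 50000/729 = 5000/729.
∫_0^5/3 u² dx = 62500/45927, so ||u||_L² = 250*sqrt(7)/567.
∫_0^5/3 (u')² dx = 5000/729, so ||u'||_L² = 50*sqrt(2)/27.
Ratio ||u||_L² / ||u'||_L² = 5*sqrt(14)/42.
Sharp Poincaré constant on H^1_0(0, 5/3) is C_P = L/π = 5/(3*π), achieved by sin(3*π/5·x).
A polynomial bump cannot attain the sharp Poincaré constant (only the first sine eigenfunction does), so the ratio is strictly less than C_P, consistent with ||u||_L² ≤ C_P ||u'||_L².


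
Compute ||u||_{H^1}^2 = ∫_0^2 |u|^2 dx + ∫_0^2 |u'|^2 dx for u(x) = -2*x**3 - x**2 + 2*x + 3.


||u||_{H^1}^2 = 10806/35

The H^1 norm (squared) on an interval (0, L) is
  ||u||_{H^1}^2 = ∫_0^L u(x)^2 dx + ∫_0^L u'(x)^2 dx.
Compute u'(x) = -6*x**2 - 2*x + 2.
Then u(x)^2 = 4*x**6 + 4*x**5 - 7*x**4 - 16*x**3 - 2*x**2 + 12*x + 9 and u'(x)^2 = 36*x**4 + 24*x**3 - 20*x**2 - 8*x + 4.
Integrate each monomial from 0 to 2 using ∫_0^2 c·x^n dx = c·2^(n+1)/(n+1):
  ∫_0^2 u(x)^2 dx = ∫_0^2 (4*x^6 + 4*x^5 - 7*x^4 - 16*x^3 - 2*x^2 + 12*x + 9) dx. Term by term:
    ∫_0^2 4*x^6 dx = 512/7;  ∫_0^2 4*x^5 dx = 128/3;  ∫_0^2 -7*x^4 dx = -224/5;
    ∫_0^2 -16*x^3 dx = -64;  ∫_0^2 -2*x^2 dx = -16/3;  ∫_0^2 12*x dx = 24;
    ∫_0^2 9 dx = 18.
  Sum: 512/7 + 128/3 − 224/5 − 64 − 16/3 + 24 + 18 = 4586/105.
  ∫_0^2 u'(x)^2 dx = ∫_0^2 (36*x^4 + 24*x^3 - 20*x^2 - 8*x + 4) dx. Term by term:
    ∫_0^2 36*x^4 dx = 1152/5;  ∫_0^2 24*x^3 dx = 96;  ∫_0^2 -20*x^2 dx = -160/3;
    ∫_0^2 -8*x dx = -16;  ∫_0^2 4 dx = 8.
  Sum: 1152/5 + 96 − 160/3 − 16 + 8 = 3976/15.
Adding: ||u||_{H^1}^2 = 4586/105 + 3976/15 = 10806/35.


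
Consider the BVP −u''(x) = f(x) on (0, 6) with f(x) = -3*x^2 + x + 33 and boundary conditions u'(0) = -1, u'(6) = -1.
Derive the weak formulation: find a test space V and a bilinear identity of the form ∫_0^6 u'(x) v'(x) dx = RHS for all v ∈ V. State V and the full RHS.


V = H^1(0, 6) (v unrestricted at boundary; u is determined up to an additive constant); weak form: ∫_0^6 u'v' dx = ∫_0^6 (-3*x^2 + x + 33) v dx − v(6) + v(0) for all v ∈ V.

Multiply both sides by a test function v and integrate from 0 to 6:
  ∫_0^6 −u''(x) v(x) dx = ∫_0^6 f(x) v(x) dx.
Integrate the LHS by parts once:
  ∫_0^6 −u'' v dx = −[u'(x) v(x)]_0^6 + ∫_0^6 u'(x) v'(x) dx.
Thus ∫_0^6 u'(x) v'(x) dx = ∫_0^6 f(x) v(x) dx + [u'(x) v(x)]_0^6.
Choose V so that boundary terms are either known or forced to vanish.
u has inhomogeneous Neumann u'(0) = -1, u'(6) = -1. [u' v]_0^6 = (-1)·v(6) − (-1)·v(0) = − v(6) + v(0). Take V = H^1(0, 6); boundary term becomes part of RHS.
Weak formulation: find u (satisfying any essential BC) such that ∫_0^6 u'(x) v'(x) dx = ∫_0^6 f v dx − v(6) + v(0) for all v ∈ V (Neumann data are natural BCs: they enter the RHS as boundary terms).
Substituting f(x) = -3*x^2 + x + 33, the right-hand side is ∫_0^6 (-3*x^2 + x + 33) v dx − v(6) + v(0).
Compatibility check (pure Neumann): taking v ≡ 1 ∈ V gives 0 = ∫_0^6 f dx + (-1) − (-1), i.e. ∫_0^6 f dx must equal u'(0) − u'(6) = 0. Indeed ∫_0^6 (-3*x^2 + x + 33) dx = 0, so the data are compatible. The solution is then unique only up to an additive constant (fix it e.g. by requiring ∫_0^6 u dx = 0).


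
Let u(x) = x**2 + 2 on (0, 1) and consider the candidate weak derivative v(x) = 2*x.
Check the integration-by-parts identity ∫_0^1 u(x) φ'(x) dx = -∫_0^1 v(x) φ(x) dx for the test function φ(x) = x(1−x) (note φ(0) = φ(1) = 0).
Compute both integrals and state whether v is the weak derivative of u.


LHS = -1/6, RHS = -1/6. Yes, v = u' weakly.

u(x) = x**2 + 2, classical derivative u'(x) = 2*x.
φ(x) = x(1−x), so φ'(x) = 1 - 2*x.
Note φ(0) = φ(1) = 0, so the boundary term u·φ vanishes.
LHS = ∫_0^1 u(x) φ'(x) dx = ∫_0^1 (-2*x^3 + x^2 - 4*x + 2) dx. Term by term:
  ∫_0^1 -2*x^3 dx = -1/2;  ∫_0^1 x^2 dx = 1/3;  ∫_0^1 -4*x dx = -2;
  ∫_0^1 2 dx = 2.
Sum: -1/2 + 1/3 − 2 + 2 = -1/6.
So LHS = -1/6.
∫_0^1 v(x) φ(x) dx = ∫_0^1 (-2*x^3 + 2*x^2) dx. Term by term:
  ∫_0^1 -2*x^3 dx = -1/2;  ∫_0^1 2*x^2 dx = 2/3.
Sum: -1/2 + 2/3 = 1/6.
So RHS = -∫_0^1 v(x) φ(x) dx = -1/6.
LHS = RHS, so the identity holds for this test φ.
Moreover u is smooth here and v(x) = u'(x) = 2*x pointwise, so the identity holds for every test function. Hence v is the weak derivative of u.


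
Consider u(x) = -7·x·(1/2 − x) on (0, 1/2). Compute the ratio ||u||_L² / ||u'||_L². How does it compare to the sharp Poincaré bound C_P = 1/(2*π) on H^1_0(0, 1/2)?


||u||_L² / ||u'||_L² = sqrt(10)/20 < C_P = 1/(2*π).

u(x) = -7·x·(1/2 − x), so u'(x) = 14*x - 7/2.
u(x) = -7·x·(1/2 − x) vanishes at x = 0 and x = 1/2, so u ∈ H^1_0(0, 1/2). Differentiate via the product rule and integrate the resulting polynomials term by term.
  ∫_0^1/2 u² dx = ∫_0^1/2 (49*x^4 - 49*x^3 + 49*x^2/4) dx. Term by term:
    ∫_0^1/2 49*x^4 dx = 49/160;  ∫_0^1/2 -49*x^3 dx = -49/64;  ∫_0^1/2 49*x^2/4 dx = 49/96.
  Sum: 49/160 − 49/64 + 49/96 = 49/960.
  ∫_0^1/2 (u')² dx = ∫_0^1/2 (196*x^2 - 98*x + 49/4) dx. Term by term:
    ∫_0^1/2 196*x^2 dx = 49/6;  ∫_0^1/2 -98*x dx = -49/4;  ∫_0^1/2 49/4 dx = 49/8.
  Sum: 49/6 − 49/4 + 49/8 = 49/24.
∫_0^1/2 u² dx = 49/960, so ||u||_L² = 7*sqrt(15)/120.
∫_0^1/2 (u')² dx = 49/24, so ||u'||_L² = 7*sqrt(6)/12.
Ratio ||u||_L² / ||u'||_L² = sqrt(10)/20.
Sharp Poincaré constant on H^1_0(0, 1/2) is C_P = L/π = 1/(2*π), achieved by sin(2*π·x).
A polynomial bump cannot attain the sharp Poincaré constant (only the first sine eigenfunction does), so the ratio is strictly less than C_P, consistent with ||u||_L² ≤ C_P ||u'||_L².


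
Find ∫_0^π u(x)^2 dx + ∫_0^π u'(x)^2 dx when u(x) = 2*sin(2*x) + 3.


||u||_{H^1(0,π)}^2 = 19*π

u'(x) = 4*cos(2*x).
Expand u² and (u')² and integrate term by term on (0, π), using: for integers n ≥ 1, ∫_0^π sin²(nx) dx = ∫_0^π cos²(nx) dx = π/2; for n ≠ n', ∫_0^π sin(nx)sin(n'x) dx = ∫_0^π cos(nx)cos(n'x) dx = 0; and by product-to-sum, ∫_0^π sin(nx)cos(n'x) dx = ½∫_0^π [sin((n+n')x) + sin((n−n')x)] dx, which is 0 when n+n' is even and 2n/(n²−n'²) when n+n' is odd (it need not vanish on (0, π)). For the constant mode: ∫_0^π 1 dx = π, ∫_0^π cos(nx) dx = 0, ∫_0^π sin(nx) dx = (1−(−1)^n)/n.
  u² squared terms: (3)²·∫1 dx = 9·π = 9*π;  (2)²·∫sin(2x)² dx = 4·π/2 = 2*π.
  u² cross terms: 2·(3)·(2)·∫1·sin(2x) dx = 12·(0) = 0.
  So ∫_0^π u² dx = 9*π + 2*π + 0 = 11*π.
  (u')² squared terms: (4)²·∫cos(2x)² dx = 16·π/2 = 8*π.
  So ∫_0^π (u')² dx = 8*π.
||u||_{H^1}^2 = (11*π) + (8*π) = 19*π.


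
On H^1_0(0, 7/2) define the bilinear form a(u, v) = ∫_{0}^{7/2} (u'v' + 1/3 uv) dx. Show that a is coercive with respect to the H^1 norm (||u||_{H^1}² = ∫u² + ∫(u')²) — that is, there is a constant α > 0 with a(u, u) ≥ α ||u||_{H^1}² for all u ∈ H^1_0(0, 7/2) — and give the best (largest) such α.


α = (49 + 12*π^2)/(3*(4*π^2 + 49))

Coercivity of a(·,·) on H^1_0(0, 7/2) means a(u, u) ≥ α ||u||_{H^1}² for every u ∈ H^1_0.
The interval has length L = 7/2, and Poincaré/coercivity depend only on L. Here a(u, u) = ∫(u')² + (1/3)·∫u².
Here 0 < c = 1/3 < 1. The condition a(u,u) ≥ α||u||_{H^1}² reads (1−α)∫(u')² ≥ (α−c)∫u². Any admissible α is ≤ 1 (rapidly oscillating u have ∫u²/∫(u')² → 0), and α = 1 would force 0 ≥ (1−c)∫u², impossible since c < 1; so 1−α > 0. By the sharp Poincaré inequality on H^1_0 of an interval of length L, ∫(u')² ≥ (π/L)²∫u² with equality for the first sine mode sin(π(x−x₀)/L) (x₀ the left endpoint), so the inequality holds for all u iff (1−α)(π/L)² ≥ α − c, i.e. α ≤ ((π/L)² + c)/((π/L)² + 1) = (1 + c(L/π)²)/(1 + (L/π)²). With (π/L)² = 4*π^2/49 and c = 1/3, the largest admissible constant is α = ((π/L)² + c)/((π/L)² + 1).
Simplifying, α = (49 + 12*π^2)/(3*(4*π^2 + 49)).


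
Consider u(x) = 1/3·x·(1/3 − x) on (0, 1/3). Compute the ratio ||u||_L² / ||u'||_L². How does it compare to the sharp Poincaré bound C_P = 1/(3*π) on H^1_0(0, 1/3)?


||u||_L² / ||u'||_L² = sqrt(10)/30 < C_P = 1/(3*π).

u(x) = 1/3·x·(1/3 − x), so u'(x) = 1/9 - 2*x/3.
u(x) = 1/3·x·(1/3 − x) vanishes at x = 0 and x = 1/3, so u ∈ H^1_0(0, 1/3). Differentiate via the product rule and integrate the resulting polynomials term by term.
  ∫_0^1/3 u² dx = ∫_0^1/3 (x^4/9 - 2*x^3/27 + x^2/81) dx. Term by term:
    ∫_0^1/3 x^4/9 dx = 1/10935;  ∫_0^1/3 -2*x^3/27 dx = -1/4374;  ∫_0^1/3 x^2/81 dx = 1/6561.
  Sum: 1/10935 − 1/4374 + 1/6561 = 1/65610.
  ∫_0^1/3 (u')² dx = ∫_0^1/3 (4*x^2/9 - 4*x/27 + 1/81) dx. Term by term:
    ∫_0^1/3 4*x^2/9 dx = 4/729;  ∫_0^1/3 -4*x/27 dx = -2/243;  ∫_0^1/3 1/81 dx = 1/243.
  Sum: 4/729 − 2/243 + 1/243 = 1/729.
∫_0^1/3 u² dx = 1/65610, so ||u||_L² = sqrt(10)/810.
∫_0^1/3 (u')² dx = 1/729, so ||u'||_L² = 1/27.
Ratio ||u||_L² / ||u'||_L² = sqrt(10)/30.
Sharp Poincaré constant on H^1_0(0, 1/3) is C_P = L/π = 1/(3*π), achieved by sin(3*π·x).
A polynomial bump cannot attain the sharp Poincaré constant (only the first sine eigenfunction does), so the ratio is strictly less than C_P, consistent with ||u||_L² ≤ C_P ||u'||_L².


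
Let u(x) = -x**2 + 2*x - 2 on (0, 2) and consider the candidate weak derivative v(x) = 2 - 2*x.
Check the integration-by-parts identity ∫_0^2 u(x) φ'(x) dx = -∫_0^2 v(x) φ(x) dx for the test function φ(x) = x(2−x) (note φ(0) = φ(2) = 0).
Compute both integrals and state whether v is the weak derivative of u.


LHS = 0, RHS = 0. Yes, v = u' weakly.

u(x) = -x**2 + 2*x - 2, classical derivative u'(x) = 2 - 2*x.
φ(x) = x(2−x), so φ'(x) = 2 - 2*x.
Note φ(0) = φ(2) = 0, so the boundary term u·φ vanishes.
LHS = ∫_0^2 u(x) φ'(x) dx = ∫_0^2 (2*x^3 - 6*x^2 + 8*x - 4) dx. Term by term:
  ∫_0^2 2*x^3 dx = 8;  ∫_0^2 -6*x^2 dx = -16;  ∫_0^2 8*x dx = 16;
  ∫_0^2 -4 dx = -8.
Sum: 8 − 16 + 16 − 8 = 0.
So LHS = 0.
∫_0^2 v(x) φ(x) dx = ∫_0^2 (2*x^3 - 6*x^2 + 4*x) dx. Term by term:
  ∫_0^2 2*x^3 dx = 8;  ∫_0^2 -6*x^2 dx = -16;  ∫_0^2 4*x dx = 8.
Sum: 8 − 16 + 8 = 0.
So RHS = -∫_0^2 v(x) φ(x) dx = 0.
LHS = RHS, so the identity holds for this test φ.
Moreover u is smooth here and v(x) = u'(x) = 2 - 2*x pointwise, so the identity holds for every test function. Hence v is the weak derivative of u.


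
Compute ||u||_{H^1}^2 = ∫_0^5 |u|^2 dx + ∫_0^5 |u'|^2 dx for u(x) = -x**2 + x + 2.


||u||_{H^1}^2 = 2275/6

The H^1 norm (squared) on an interval (0, L) is
  ||u||_{H^1}^2 = ∫_0^L u(x)^2 dx + ∫_0^L u'(x)^2 dx.
Compute u'(x) = 1 - 2*x.
Then u(x)^2 = x**4 - 2*x**3 - 3*x**2 + 4*x + 4 and u'(x)^2 = 4*x**2 - 4*x + 1.
Integrate each monomial from 0 to 5 using ∫_0^5 c·x^n dx = c·5^(n+1)/(n+1):
  ∫_0^5 u(x)^2 dx = ∫_0^5 (x^4 - 2*x^3 - 3*x^2 + 4*x + 4) dx. Term by term:
    ∫_0^5 x^4 dx = 625;  ∫_0^5 -2*x^3 dx = -625/2;  ∫_0^5 -3*x^2 dx = -125;
    ∫_0^5 4*x dx = 50;  ∫_0^5 4 dx = 20.
  Sum: 625 − 625/2 − 125 + 50 + 20 = 515/2.
  ∫_0^5 u'(x)^2 dx = ∫_0^5 (4*x^2 - 4*x + 1) dx. Term by term:
    ∫_0^5 4*x^2 dx = 500/3;  ∫_0^5 -4*x dx = -50;  ∫_0^5 1 dx = 5.
  Sum: 500/3 − 50 + 5 = 365/3.
Adding: ||u||_{H^1}^2 = 515/2 + 365/3 = 2275/6.


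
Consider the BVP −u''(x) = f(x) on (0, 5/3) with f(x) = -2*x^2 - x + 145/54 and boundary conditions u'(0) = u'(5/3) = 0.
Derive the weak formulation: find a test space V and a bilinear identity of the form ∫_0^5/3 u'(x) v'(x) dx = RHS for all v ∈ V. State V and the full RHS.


V = H^1(0, 5/3) (no boundary constraint on v; u is determined up to an additive constant); weak form: ∫_0^5/3 u'v' dx = ∫_0^5/3 (-2*x^2 - x + 145/54) v dx for all v ∈ V.

Multiply both sides by a test function v and integrate from 0 to 5/3:
  ∫_0^5/3 −u''(x) v(x) dx = ∫_0^5/3 f(x) v(x) dx.
Integrate the LHS by parts once:
  ∫_0^5/3 −u'' v dx = −[u'(x) v(x)]_0^5/3 + ∫_0^5/3 u'(x) v'(x) dx.
Thus ∫_0^5/3 u'(x) v'(x) dx = ∫_0^5/3 f(x) v(x) dx + [u'(x) v(x)]_0^5/3.
Choose V so that boundary terms are either known or forced to vanish.
u has homogeneous Neumann: u'(0) = u'(5/3) = 0. So [u' v]_0^5/3 = 0·v(5/3) − 0·v(0) = 0 for any v; take V = H^1(0, 5/3).
Weak formulation: find u (satisfying any essential BC) such that ∫_0^5/3 u'(x) v'(x) dx = ∫_0^5/3 f v dx for all v ∈ V (homogeneous Neumann, so boundary terms vanish).
Substituting f(x) = -2*x^2 - x + 145/54, the right-hand side is ∫_0^5/3 (-2*x^2 - x + 145/54) v dx.
Compatibility check (pure Neumann): taking v ≡ 1 ∈ V gives 0 = ∫_0^5/3 f dx + (0) − (0), i.e. ∫_0^5/3 f dx must equal u'(0) − u'(5/3) = 0. Indeed ∫_0^5/3 (-2*x^2 - x + 145/54) dx = 0, so the data are compatible. The solution is then unique only up to an additive constant (fix it e.g. by requiring ∫_0^5/3 u dx = 0).


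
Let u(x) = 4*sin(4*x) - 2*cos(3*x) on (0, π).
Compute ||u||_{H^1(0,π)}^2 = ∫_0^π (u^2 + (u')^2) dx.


||u||_{H^1(0,π)}^2 = -1280/7 + 156*π

u'(x) = 6*sin(3*x) + 16*cos(4*x).
Expand u² and (u')² and integrate term by term on (0, π), using: for integers n ≥ 1, ∫_0^π sin²(nx) dx = ∫_0^π cos²(nx) dx = π/2; for n ≠ n', ∫_0^π sin(nx)sin(n'x) dx = ∫_0^π cos(nx)cos(n'x) dx = 0; and by product-to-sum, ∫_0^π sin(nx)cos(n'x) dx = ½∫_0^π [sin((n+n')x) + sin((n−n')x)] dx, which is 0 when n+n' is even and 2n/(n²−n'²) when n+n' is odd (it need not vanish on (0, π)).
  u² squared terms: (-2)²·∫cos(3x)² dx = 4·π/2 = 2*π;  (4)²·∫sin(4x)² dx = 16·π/2 = 8*π.
  u² cross terms: 2·(-2)·(4)·∫cos(3x)·sin(4x) dx = -16·(8/7) = -128/7.
  So ∫_0^π u² dx = 2*π + 8*π − 128/7 = -128/7 + 10*π.
  (u')² squared terms: (6)²·∫sin(3x)² dx = 36·π/2 = 18*π;  (16)²·∫cos(4x)² dx = 256·π/2 = 128*π.
  (u')² cross terms: 2·(6)·(16)·∫sin(3x)·cos(4x) dx = 192·(-6/7) = -1152/7.
  So ∫_0^π (u')² dx = 18*π + 128*π − 1152/7 = -1152/7 + 146*π.
||u||_{H^1}^2 = (-128/7 + 10*π) + (-1152/7 + 146*π) = -1280/7 + 156*π.


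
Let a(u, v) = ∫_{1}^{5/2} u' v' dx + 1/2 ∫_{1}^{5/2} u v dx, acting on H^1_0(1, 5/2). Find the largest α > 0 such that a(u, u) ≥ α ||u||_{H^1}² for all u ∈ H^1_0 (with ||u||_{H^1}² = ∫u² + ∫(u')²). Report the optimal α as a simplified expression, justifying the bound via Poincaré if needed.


α = (9 + 8*π^2)/(2*(9 + 4*π^2))

Coercivity of a(·,·) on H^1_0(1, 5/2) means a(u, u) ≥ α ||u||_{H^1}² for every u ∈ H^1_0.
The interval has length L = 3/2, and Poincaré/coercivity depend only on L. Here a(u, u) = ∫(u')² + (1/2)·∫u².
Here 0 < c = 1/2 < 1. The condition a(u,u) ≥ α||u||_{H^1}² reads (1−α)∫(u')² ≥ (α−c)∫u². Any admissible α is ≤ 1 (rapidly oscillating u have ∫u²/∫(u')² → 0), and α = 1 would force 0 ≥ (1−c)∫u², impossible since c < 1; so 1−α > 0. By the sharp Poincaré inequality on H^1_0 of an interval of length L, ∫(u')² ≥ (π/L)²∫u² with equality for the first sine mode sin(π(x−x₀)/L) (x₀ the left endpoint), so the inequality holds for all u iff (1−α)(π/L)² ≥ α − c, i.e. α ≤ ((π/L)² + c)/((π/L)² + 1) = (1 + c(L/π)²)/(1 + (L/π)²). With (π/L)² = 4*π^2/9 and c = 1/2, the largest admissible constant is α = ((π/L)² + c)/((π/L)² + 1).
Simplifying, α = (9 + 8*π^2)/(2*(9 + 4*π^2)).


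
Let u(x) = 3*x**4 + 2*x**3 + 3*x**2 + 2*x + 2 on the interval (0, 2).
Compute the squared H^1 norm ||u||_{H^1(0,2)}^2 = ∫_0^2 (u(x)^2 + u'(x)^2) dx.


||u||_{H^1}^2 = 829888/105

The H^1 norm (squared) on an interval (0, L) is
  ||u||_{H^1}^2 = ∫_0^L u(x)^2 dx + ∫_0^L u'(x)^2 dx.
Compute u'(x) = 12*x**3 + 6*x**2 + 6*x + 2.
Then u(x)^2 = 9*x**8 + 12*x**7 + 22*x**6 + 24*x**5 + 29*x**4 + 20*x**3 + 16*x**2 + 8*x + 4 and u'(x)^2 = 144*x**6 + 144*x**5 + 180*x**4 + 120*x**3 + 60*x**2 + 24*x + 4.
Integrate each monomial from 0 to 2 using ∫_0^2 c·x^n dx = c·2^(n+1)/(n+1):
  ∫_0^2 u(x)^2 dx = ∫_0^2 (9*x^8 + 12*x^7 + 22*x^6 + 24*x^5 + 29*x^4 + 20*x^3 + 16*x^2 + 8*x + 4) dx. Term by term:
    ∫_0^2 9*x^8 dx = 512;  ∫_0^2 12*x^7 dx = 384;  ∫_0^2 22*x^6 dx = 2816/7;
    ∫_0^2 24*x^5 dx = 256;  ∫_0^2 29*x^4 dx = 928/5;  ∫_0^2 20*x^3 dx = 80;
    ∫_0^2 16*x^2 dx = 128/3;  ∫_0^2 8*x dx = 16;  ∫_0^2 4 dx = 8.
  Sum: 512 + 384 + 2816/7 + 256 + 928/5 + 80 + 128/3 + 16 + 8 = 198088/105.
  ∫_0^2 u'(x)^2 dx = ∫_0^2 (144*x^6 + 144*x^5 + 180*x^4 + 120*x^3 + 60*x^2 + 24*x + 4) dx. Term by term:
    ∫_0^2 144*x^6 dx = 18432/7;  ∫_0^2 144*x^5 dx = 1536;  ∫_0^2 180*x^4 dx = 1152;
    ∫_0^2 120*x^3 dx = 480;  ∫_0^2 60*x^2 dx = 160;  ∫_0^2 24*x dx = 48;
    ∫_0^2 4 dx = 8.
  Sum: 18432/7 + 1536 + 1152 + 480 + 160 + 48 + 8 = 42120/7.
Adding: ||u||_{H^1}^2 = 198088/105 + 42120/7 = 829888/105.


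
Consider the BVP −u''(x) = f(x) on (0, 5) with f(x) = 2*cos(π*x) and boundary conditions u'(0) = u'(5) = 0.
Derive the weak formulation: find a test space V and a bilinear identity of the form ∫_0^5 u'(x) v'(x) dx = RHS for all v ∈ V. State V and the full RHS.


V = H^1(0, 5) (no boundary constraint on v; u is determined up to an additive constant); weak form: ∫_0^5 u'v' dx = ∫_0^5 (2*cos(π*x)) v dx for all v ∈ V.

Multiply both sides by a test function v and integrate from 0 to 5:
  ∫_0^5 −u''(x) v(x) dx = ∫_0^5 f(x) v(x) dx.
Integrate the LHS by parts once:
  ∫_0^5 −u'' v dx = −[u'(x) v(x)]_0^5 + ∫_0^5 u'(x) v'(x) dx.
Thus ∫_0^5 u'(x) v'(x) dx = ∫_0^5 f(x) v(x) dx + [u'(x) v(x)]_0^5.
Choose V so that boundary terms are either known or forced to vanish.
u has homogeneous Neumann: u'(0) = u'(5) = 0. So [u' v]_0^5 = 0·v(5) − 0·v(0) = 0 for any v; take V = H^1(0, 5).
Weak formulation: find u (satisfying any essential BC) such that ∫_0^5 u'(x) v'(x) dx = ∫_0^5 f v dx for all v ∈ V (homogeneous Neumann, so boundary terms vanish).
Substituting f(x) = 2*cos(π*x), the right-hand side is ∫_0^5 (2*cos(π*x)) v dx.
Compatibility check (pure Neumann): taking v ≡ 1 ∈ V gives 0 = ∫_0^5 f dx + (0) − (0), i.e. ∫_0^5 f dx must equal u'(0) − u'(5) = 0. Indeed ∫_0^5 (2*cos(π*x)) dx = 0, so the data are compatible. The solution is then unique only up to an additive constant (fix it e.g. by requiring ∫_0^5 u dx = 0).


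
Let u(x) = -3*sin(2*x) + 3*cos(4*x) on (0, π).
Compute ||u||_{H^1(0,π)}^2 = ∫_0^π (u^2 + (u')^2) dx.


||u||_{H^1(0,π)}^2 = 99*π

u'(x) = -12*sin(4*x) - 6*cos(2*x).
Expand u² and (u')² and integrate term by term on (0, π), using: for integers n ≥ 1, ∫_0^π sin²(nx) dx = ∫_0^π cos²(nx) dx = π/2; for n ≠ n', ∫_0^π sin(nx)sin(n'x) dx = ∫_0^π cos(nx)cos(n'x) dx = 0; and by product-to-sum, ∫_0^π sin(nx)cos(n'x) dx = ½∫_0^π [sin((n+n')x) + sin((n−n')x)] dx, which is 0 when n+n' is even and 2n/(n²−n'²) when n+n' is odd (it need not vanish on (0, π)).
  u² squared terms: (-3)²·∫sin(2x)² dx = 9·π/2 = 9*π/2;  (3)²·∫cos(4x)² dx = 9·π/2 = 9*π/2.
  u² cross terms: 2·(-3)·(3)·∫sin(2x)·cos(4x) dx = -18·(0) = 0.
  So ∫_0^π u² dx = 9*π/2 + 9*π/2 + 0 = 9*π.
  (u')² squared terms: (-12)²·∫sin(4x)² dx = 144·π/2 = 72*π;  (-6)²·∫cos(2x)² dx = 36·π/2 = 18*π.
  (u')² cross terms: 2·(-12)·(-6)·∫sin(4x)·cos(2x) dx = 144·(0) = 0.
  So ∫_0^π (u')² dx = 72*π + 18*π + 0 = 90*π.
||u||_{H^1}^2 = (9*π) + (90*π) = 99*π.


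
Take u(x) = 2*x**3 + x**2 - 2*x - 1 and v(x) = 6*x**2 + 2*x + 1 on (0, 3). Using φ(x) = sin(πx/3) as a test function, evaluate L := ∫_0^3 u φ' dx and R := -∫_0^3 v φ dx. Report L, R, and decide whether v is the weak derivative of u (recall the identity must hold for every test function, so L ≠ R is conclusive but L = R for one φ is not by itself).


LHS = -168/π + 648/π^3, RHS = -186/π + 648/π^3. No, v is not the weak derivative of u.

u(x) = 2*x**3 + x**2 - 2*x - 1, classical derivative u'(x) = 6*x**2 + 2*x - 2.
φ(x) = sin(πx/3), so φ'(x) = π*cos(π*x/3)/3.
Note φ(0) = φ(3) = 0, so the boundary term u·φ vanishes.
LHS = ∫_0^3 u(x) φ'(x) dx = ∫_0^3 (2*π*x^3*cos(π*x/3)/3 + π*x^2*cos(π*x/3)/3 - 2*π*x*cos(π*x/3)/3 - π*cos(π*x/3)/3) dx. Term by term:
  ∫_0^3 -π*cos(π*x/3)/3 dx = 0;  ∫_0^3 -2*π*x*cos(π*x/3)/3 dx = 12/π;  ∫_0^3 π*x^2*cos(π*x/3)/3 dx = -18/π;
  ∫_0^3 2*π*x^3*cos(π*x/3)/3 dx = -162/π + 648/π^3.
Sum: 0 + 12/π − 18/π + -162/π + 648/π^3 = -168/π + 648/π^3.
So LHS = -168/π + 648/π^3.
∫_0^3 v(x) φ(x) dx = ∫_0^3 (6*x^2*sin(π*x/3) + 2*x*sin(π*x/3) + sin(π*x/3)) dx. Term by term:
  ∫_0^3 2*x*sin(π*x/3) dx = 18/π;  ∫_0^3 6*x^2*sin(π*x/3) dx = -648/π^3 + 162/π;  ∫_0^3 sin(π*x/3) dx = 6/π.
Sum: 18/π + -648/π^3 + 162/π + 6/π = -648/π^3 + 186/π.
So RHS = -∫_0^3 v(x) φ(x) dx = -186/π + 648/π^3.
LHS − RHS = 18/π ≠ 0, so the identity fails.
(For a valid weak derivative the identity must hold for EVERY test function, in particular this one. The failure shows v is NOT the weak derivative of u.)
Correct weak derivative would be u'(x) = 6*x**2 + 2*x - 2.


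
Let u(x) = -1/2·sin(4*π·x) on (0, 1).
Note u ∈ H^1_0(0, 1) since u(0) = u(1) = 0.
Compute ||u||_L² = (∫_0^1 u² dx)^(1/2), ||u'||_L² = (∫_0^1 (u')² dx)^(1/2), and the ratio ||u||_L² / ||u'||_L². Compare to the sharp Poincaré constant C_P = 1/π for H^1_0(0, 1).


||u||_L² / ||u'||_L² = 1/(4*π) < C_P = 1/π.

u(x) = -1/2·sin(4*π·x), so u'(x) = -2*π*cos(4*π*x).
Writing u(x) = A·sin(kπx/L) with A = -1/2 and k = 4, use ∫_0^L sin²(kπx/L) dx = L/2 and ∫_0^L cos²(kπx/L) dx = L/2.
u² = 1/4·sin²(4*π·x) and (u')² = 4*π^2·cos²(4*π·x), and each of sin², cos² integrates to L/2 = 1/2 over (0, 1).
∫_0^1 u² dx = 1/8, so ||u||_L² = sqrt(2)/4.
∫_0^1 (u')² dx = 2*π^2, so ||u'||_L² = sqrt(2)*π.
Ratio ||u||_L² / ||u'||_L² = 1/(4*π).
Sharp Poincaré constant on H^1_0(0, 1) is C_P = L/π = 1/π, achieved by sin(π·x).
This is the k = 4 harmonic; the ratio L/(kπ) is strictly less than C_P = L/π, consistent with the sharp inequality ||u||_L² ≤ C_P ||u'||_L².


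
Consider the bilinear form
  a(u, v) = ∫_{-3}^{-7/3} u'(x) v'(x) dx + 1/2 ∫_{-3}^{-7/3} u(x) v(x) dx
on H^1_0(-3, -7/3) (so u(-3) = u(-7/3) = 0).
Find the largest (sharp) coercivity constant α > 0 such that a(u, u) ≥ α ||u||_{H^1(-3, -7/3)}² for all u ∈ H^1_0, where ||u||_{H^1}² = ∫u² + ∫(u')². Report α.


α = (2 + 9*π^2)/(4 + 9*π^2)

Coercivity of a(·,·) on H^1_0(-3, -7/3) means a(u, u) ≥ α ||u||_{H^1}² for every u ∈ H^1_0.
The interval has length L = 2/3, and Poincaré/coercivity depend only on L. Here a(u, u) = ∫(u')² + (1/2)·∫u².
Here 0 < c = 1/2 < 1. The condition a(u,u) ≥ α||u||_{H^1}² reads (1−α)∫(u')² ≥ (α−c)∫u². Any admissible α is ≤ 1 (rapidly oscillating u have ∫u²/∫(u')² → 0), and α = 1 would force 0 ≥ (1−c)∫u², impossible since c < 1; so 1−α > 0. By the sharp Poincaré inequality on H^1_0 of an interval of length L, ∫(u')² ≥ (π/L)²∫u² with equality for the first sine mode sin(π(x−x₀)/L) (x₀ the left endpoint), so the inequality holds for all u iff (1−α)(π/L)² ≥ α − c, i.e. α ≤ ((π/L)² + c)/((π/L)² + 1) = (1 + c(L/π)²)/(1 + (L/π)²). With (π/L)² = 9*π^2/4 and c = 1/2, the largest admissible constant is α = ((π/L)² + c)/((π/L)² + 1).
Simplifying, α = (2 + 9*π^2)/(4 + 9*π^2).


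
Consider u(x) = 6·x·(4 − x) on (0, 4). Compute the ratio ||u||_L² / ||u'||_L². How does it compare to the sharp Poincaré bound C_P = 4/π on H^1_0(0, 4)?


||u||_L² / ||u'||_L² = 2*sqrt(10)/5 < C_P = 4/π.

u(x) = 6·x·(4 − x), so u'(x) = 24 - 12*x.
u(x) = 6·x·(4 − x) vanishes at x = 0 and x = 4, so u ∈ H^1_0(0, 4). Differentiate via the product rule and integrate the resulting polynomials term by term.
  ∫_0^4 u² dx = ∫_0^4 (36*x^4 - 288*x^3 + 576*x^2) dx. Term by term:
    ∫_0^4 36*x^4 dx = 36864/5;  ∫_0^4 -288*x^3 dx = -18432;  ∫_0^4 576*x^2 dx = 12288.
  Sum: 36864/5 − 18432 + 12288 = 6144/5.
  ∫_0^4 (u')² dx = ∫_0^4 (144*x^2 - 576*x + 576) dx. Term by term:
    ∫_0^4 144*x^2 dx = 3072;  ∫_0^4 -576*x dx = -4608;  ∫_0^4 576 dx = 2304.
  Sum: 3072 − 4608 + 2304 = 768.
∫_0^4 u² dx = 6144/5, so ||u||_L² = 32*sqrt(30)/5.
∫_0^4 (u')² dx = 768, so ||u'||_L² = 16*sqrt(3).
Ratio ||u||_L² / ||u'||_L² = 2*sqrt(10)/5.
Sharp Poincaré constant on H^1_0(0, 4) is C_P = L/π = 4/π, achieved by sin(π/4·x).
A polynomial bump cannot attain the sharp Poincaré constant (only the first sine eigenfunction does), so the ratio is strictly less than C_P, consistent with ||u||_L² ≤ C_P ||u'||_L².


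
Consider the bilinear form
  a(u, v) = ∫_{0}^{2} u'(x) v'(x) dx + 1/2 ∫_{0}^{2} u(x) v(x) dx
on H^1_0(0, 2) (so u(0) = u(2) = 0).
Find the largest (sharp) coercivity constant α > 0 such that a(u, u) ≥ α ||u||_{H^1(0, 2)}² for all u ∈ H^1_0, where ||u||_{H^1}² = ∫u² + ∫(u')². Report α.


α = (2 + π^2)/(4 + π^2)

Coercivity of a(·,·) on H^1_0(0, 2) means a(u, u) ≥ α ||u||_{H^1}² for every u ∈ H^1_0.
The interval has length L = 2, and Poincaré/coercivity depend only on L. Here a(u, u) = ∫(u')² + (1/2)·∫u².
Here 0 < c = 1/2 < 1. The condition a(u,u) ≥ α||u||_{H^1}² reads (1−α)∫(u')² ≥ (α−c)∫u². Any admissible α is ≤ 1 (rapidly oscillating u have ∫u²/∫(u')² → 0), and α = 1 would force 0 ≥ (1−c)∫u², impossible since c < 1; so 1−α > 0. By the sharp Poincaré inequality on H^1_0 of an interval of length L, ∫(u')² ≥ (π/L)²∫u² with equality for the first sine mode sin(π(x−x₀)/L) (x₀ the left endpoint), so the inequality holds for all u iff (1−α)(π/L)² ≥ α − c, i.e. α ≤ ((π/L)² + c)/((π/L)² + 1) = (1 + c(L/π)²)/(1 + (L/π)²). With (π/L)² = π^2/4 and c = 1/2, the largest admissible constant is α = ((π/L)² + c)/((π/L)² + 1).
Simplifying, α = (2 + π^2)/(4 + π^2).


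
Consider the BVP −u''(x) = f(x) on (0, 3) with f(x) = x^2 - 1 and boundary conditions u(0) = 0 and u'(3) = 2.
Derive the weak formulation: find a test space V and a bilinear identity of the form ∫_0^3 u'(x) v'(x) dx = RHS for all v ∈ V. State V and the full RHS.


V = {v ∈ H^1(0, 3) : v(0) = 0} (test functions vanish at x = 0 where u is specified); weak form: ∫_0^3 u'v' dx = ∫_0^3 (x^2 - 1) v dx + 2·v(3) for all v ∈ V.

Multiply both sides by a test function v and integrate from 0 to 3:
  ∫_0^3 −u''(x) v(x) dx = ∫_0^3 f(x) v(x) dx.
Integrate the LHS by parts once:
  ∫_0^3 −u'' v dx = −[u'(x) v(x)]_0^3 + ∫_0^3 u'(x) v'(x) dx.
Thus ∫_0^3 u'(x) v'(x) dx = ∫_0^3 f(x) v(x) dx + [u'(x) v(x)]_0^3.
Choose V so that boundary terms are either known or forced to vanish.
Mixed BC: u(0) = 0 (Dirichlet) and u'(3) = 2 (Neumann). Define V = {v ∈ H^1(0, 3) : v(0) = 0}. Then [u' v]_0^3 = u'(3)·v(3) − u'(0)·0 = 2·v(3).
Weak formulation: find u (satisfying any essential BC) such that ∫_0^3 u'(x) v'(x) dx = ∫_0^3 f v dx + 2·v(3) for all v ∈ V (Dirichlet at 0 absorbed into V; Neumann datum at x = 3 contributes the boundary term).
Substituting f(x) = x^2 - 1, the right-hand side is ∫_0^3 (x^2 - 1) v dx + 2·v(3).


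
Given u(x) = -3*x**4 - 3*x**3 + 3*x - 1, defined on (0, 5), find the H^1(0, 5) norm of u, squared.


||u||_{H^1}^2 = 142412425/28

The H^1 norm (squared) on an interval (0, L) is
  ||u||_{H^1}^2 = ∫_0^L u(x)^2 dx + ∫_0^L u'(x)^2 dx.
Compute u'(x) = -12*x**3 - 9*x**2 + 3.
Then u(x)^2 = 9*x**8 + 18*x**7 + 9*x**6 - 18*x**5 - 12*x**4 + 6*x**3 + 9*x**2 - 6*x + 1 and u'(x)^2 = 144*x**6 + 216*x**5 + 81*x**4 - 72*x**3 - 54*x**2 + 9.
Integrate each monomial from 0 to 5 using ∫_0^5 c·x^n dx = c·5^(n+1)/(n+1):
  ∫_0^5 u(x)^2 dx = ∫_0^5 (9*x^8 + 18*x^7 + 9*x^6 - 18*x^5 - 12*x^4 + 6*x^3 + 9*x^2 - 6*x + 1) dx. Term by term:
    ∫_0^5 9*x^8 dx = 1953125;  ∫_0^5 18*x^7 dx = 3515625/4;  ∫_0^5 9*x^6 dx = 703125/7;
    ∫_0^5 -18*x^5 dx = -46875;  ∫_0^5 -12*x^4 dx = -7500;  ∫_0^5 6*x^3 dx = 1875/2;
    ∫_0^5 9*x^2 dx = 375;  ∫_0^5 -6*x dx = -75;  ∫_0^5 1 dx = 5.
  Sum: 1953125 + 3515625/4 + 703125/7 − 46875 − 7500 + 1875/2 + 375 − 75 + 5 = 80621665/28.
  ∫_0^5 u'(x)^2 dx = ∫_0^5 (144*x^6 + 216*x^5 + 81*x^4 - 72*x^3 - 54*x^2 + 9) dx. Term by term:
    ∫_0^5 144*x^6 dx = 11250000/7;  ∫_0^5 216*x^5 dx = 562500;  ∫_0^5 81*x^4 dx = 50625;
    ∫_0^5 -72*x^3 dx = -11250;  ∫_0^5 -54*x^2 dx = -2250;  ∫_0^5 9 dx = 45.
  Sum: 11250000/7 + 562500 + 50625 − 11250 − 2250 + 45 = 15447690/7.
Adding: ||u||_{H^1}^2 = 80621665/28 + 15447690/7 = 142412425/28.


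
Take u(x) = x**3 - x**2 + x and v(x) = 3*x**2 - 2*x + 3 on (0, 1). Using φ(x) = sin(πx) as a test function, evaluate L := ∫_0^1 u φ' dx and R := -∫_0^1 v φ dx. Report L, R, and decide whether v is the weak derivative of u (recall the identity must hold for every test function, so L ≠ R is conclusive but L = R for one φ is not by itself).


LHS = -3/π + 12/π^3, RHS = -7/π + 12/π^3. No, v is not the weak derivative of u.

u(x) = x**3 - x**2 + x, classical derivative u'(x) = 3*x**2 - 2*x + 1.
φ(x) = sin(πx), so φ'(x) = π*cos(π*x).
Note φ(0) = φ(1) = 0, so the boundary term u·φ vanishes.
LHS = ∫_0^1 u(x) φ'(x) dx = ∫_0^1 (π*x^3*cos(π*x) - π*x^2*cos(π*x) + π*x*cos(π*x)) dx. Term by term:
  ∫_0^1 π*x*cos(π*x) dx = -2/π;  ∫_0^1 π*x^3*cos(π*x) dx = -3/π + 12/π^3;  ∫_0^1 -π*x^2*cos(π*x) dx = 2/π.
Sum: -2/π + -3/π + 12/π^3 + 2/π = -3/π + 12/π^3.
So LHS = -3/π + 12/π^3.
∫_0^1 v(x) φ(x) dx = ∫_0^1 (3*x^2*sin(π*x) - 2*x*sin(π*x) + 3*sin(π*x)) dx. Term by term:
  ∫_0^1 3*sin(π*x) dx = 6/π;  ∫_0^1 -2*x*sin(π*x) dx = -2/π;  ∫_0^1 3*x^2*sin(π*x) dx = -12/π^3 + 3/π.
Sum: 6/π − 2/π + -12/π^3 + 3/π = -12/π^3 + 7/π.
So RHS = -∫_0^1 v(x) φ(x) dx = -7/π + 12/π^3.
LHS − RHS = 4/π ≠ 0, so the identity fails.
(For a valid weak derivative the identity must hold for EVERY test function, in particular this one. The failure shows v is NOT the weak derivative of u.)
Correct weak derivative would be u'(x) = 3*x**2 - 2*x + 1.


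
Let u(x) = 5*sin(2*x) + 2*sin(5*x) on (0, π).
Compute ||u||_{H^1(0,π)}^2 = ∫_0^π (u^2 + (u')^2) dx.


||u||_{H^1(0,π)}^2 = 229*π/2

u'(x) = 10*cos(2*x) + 10*cos(5*x).
Expand u² and (u')² and integrate term by term on (0, π), using: for integers n ≥ 1, ∫_0^π sin²(nx) dx = ∫_0^π cos²(nx) dx = π/2; for n ≠ n', ∫_0^π sin(nx)sin(n'x) dx = ∫_0^π cos(nx)cos(n'x) dx = 0; and by product-to-sum, ∫_0^π sin(nx)cos(n'x) dx = ½∫_0^π [sin((n+n')x) + sin((n−n')x)] dx, which is 0 when n+n' is even and 2n/(n²−n'²) when n+n' is odd (it need not vanish on (0, π)).
  u² squared terms: (2)²·∫sin(5x)² dx = 4·π/2 = 2*π;  (5)²·∫sin(2x)² dx = 25·π/2 = 25*π/2.
  u² cross terms: 2·(2)·(5)·∫sin(5x)·sin(2x) dx = 20·(0) = 0.
  So ∫_0^π u² dx = 2*π + 25*π/2 + 0 = 29*π/2.
  (u')² squared terms: (10)²·∫cos(2x)² dx = 100·π/2 = 50*π;  (10)²·∫cos(5x)² dx = 100·π/2 = 50*π.
  (u')² cross terms: 2·(10)·(10)·∫cos(2x)·cos(5x) dx = 200·(0) = 0.
  So ∫_0^π (u')² dx = 50*π + 50*π + 0 = 100*π.
||u||_{H^1}^2 = (29*π/2) + (100*π) = 229*π/2.


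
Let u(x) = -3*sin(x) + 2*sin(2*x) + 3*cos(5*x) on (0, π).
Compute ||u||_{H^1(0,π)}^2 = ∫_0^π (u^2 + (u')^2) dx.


||u||_{H^1(0,π)}^2 = -416/7 + 136*π

u'(x) = -15*sin(5*x) - 3*cos(x) + 4*cos(2*x).
Expand u² and (u')² and integrate term by term on (0, π), using: for integers n ≥ 1, ∫_0^π sin²(nx) dx = ∫_0^π cos²(nx) dx = π/2; for n ≠ n', ∫_0^π sin(nx)sin(n'x) dx = ∫_0^π cos(nx)cos(n'x) dx = 0; and by product-to-sum, ∫_0^π sin(nx)cos(n'x) dx = ½∫_0^π [sin((n+n')x) + sin((n−n')x)] dx, which is 0 when n+n' is even and 2n/(n²−n'²) when n+n' is odd (it need not vanish on (0, π)).
  u² squared terms: (-3)²·∫sin(x)² dx = 9·π/2 = 9*π/2;  (2)²·∫sin(2x)² dx = 4·π/2 = 2*π;  (3)²·∫cos(5x)² dx = 9·π/2 = 9*π/2.
  u² cross terms: 2·(-3)·(2)·∫sin(x)·sin(2x) dx = -12·(0) = 0;  2·(-3)·(3)·∫sin(x)·cos(5x) dx = -18·(0) = 0;  2·(2)·(3)·∫sin(2x)·cos(5x) dx = 12·(-4/21) = -16/7.
  So ∫_0^π u² dx = 9*π/2 + 2*π + 9*π/2 + 0 + 0 − 16/7 = -16/7 + 11*π.
  (u')² squared terms: (-15)²·∫sin(5x)² dx = 225·π/2 = 225*π/2;  (-3)²·∫cos(x)² dx = 9·π/2 = 9*π/2;  (4)²·∫cos(2x)² dx = 16·π/2 = 8*π.
  (u')² cross terms: 2·(-15)·(-3)·∫sin(5x)·cos(x) dx = 90·(0) = 0;  2·(-15)·(4)·∫sin(5x)·cos(2x) dx = -120·(10/21) = -400/7;  2·(-3)·(4)·∫cos(x)·cos(2x) dx = -24·(0) = 0.
  So ∫_0^π (u')² dx = 225*π/2 + 9*π/2 + 8*π + 0 − 400/7 + 0 = -400/7 + 125*π.
||u||_{H^1}^2 = (-16/7 + 11*π) + (-400/7 + 125*π) = -416/7 + 136*π.


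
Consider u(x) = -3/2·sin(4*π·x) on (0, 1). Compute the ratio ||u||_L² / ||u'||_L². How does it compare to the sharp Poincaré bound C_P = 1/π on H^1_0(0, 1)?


||u||_L² / ||u'||_L² = 1/(4*π) < C_P = 1/π.

u(x) = -3/2·sin(4*π·x), so u'(x) = -6*π*cos(4*π*x).
Writing u(x) = A·sin(kπx/L) with A = -3/2 and k = 4, use ∫_0^L sin²(kπx/L) dx = L/2 and ∫_0^L cos²(kπx/L) dx = L/2.
u² = 9/4·sin²(4*π·x) and (u')² = 36*π^2·cos²(4*π·x), and each of sin², cos² integrates to L/2 = 1/2 over (0, 1).
∫_0^1 u² dx = 9/8, so ||u||_L² = 3*sqrt(2)/4.
∫_0^1 (u')² dx = 18*π^2, so ||u'||_L² = 3*sqrt(2)*π.
Ratio ||u||_L² / ||u'||_L² = 1/(4*π).
Sharp Poincaré constant on H^1_0(0, 1) is C_P = L/π = 1/π, achieved by sin(π·x).
This is the k = 4 harmonic; the ratio L/(kπ) is strictly less than C_P = L/π, consistent with the sharp inequality ||u||_L² ≤ C_P ||u'||_L².


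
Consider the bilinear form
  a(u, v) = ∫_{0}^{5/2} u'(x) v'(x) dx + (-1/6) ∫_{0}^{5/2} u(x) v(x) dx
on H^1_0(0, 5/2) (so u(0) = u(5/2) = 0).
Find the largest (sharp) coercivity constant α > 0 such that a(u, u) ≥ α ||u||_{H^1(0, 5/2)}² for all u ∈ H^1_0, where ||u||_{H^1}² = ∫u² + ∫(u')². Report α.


α = (-25 + 24*π^2)/(6*(25 + 4*π^2))

Coercivity of a(·,·) on H^1_0(0, 5/2) means a(u, u) ≥ α ||u||_{H^1}² for every u ∈ H^1_0.
The interval has length L = 5/2, and Poincaré/coercivity depend only on L. Here a(u, u) = ∫(u')² + (-1/6)·∫u².
Here c = -1/6 < 0 with |c| < (π/L)² = 4*π^2/25, so coercivity still holds. The condition a(u,u) ≥ α||u||_{H^1}² reads (1−α)∫(u')² ≥ (α−c)∫u². Any admissible α is ≤ 1 (rapidly oscillating u have ∫u²/∫(u')² → 0), and α = 1 would force 0 ≥ (1−c)∫u², impossible since c < 1; so 1−α > 0. By the sharp Poincaré inequality on H^1_0 of an interval of length L, ∫(u')² ≥ (π/L)²∫u² with equality for the first sine mode sin(π(x−x₀)/L) (x₀ the left endpoint), so the inequality holds for all u iff (1−α)(π/L)² ≥ α − c, i.e. α ≤ ((π/L)² + c)/((π/L)² + 1) = (1 + c(L/π)²)/(1 + (L/π)²). (Direct route, valid since c ≤ 0: Poincaré gives c∫u² ≥ c(L/π)²∫(u')², so a(u,u) ≥ (1 + c(L/π)²)∫(u')², while ||u||_{H^1}² ≤ (1 + (L/π)²)∫(u')²; dividing yields the same α.) With (π/L)² = 4*π^2/25 and c = -1/6, the largest admissible constant is α = ((π/L)² + c)/((π/L)² + 1).
Simplifying, α = (-25 + 24*π^2)/(6*(25 + 4*π^2)).


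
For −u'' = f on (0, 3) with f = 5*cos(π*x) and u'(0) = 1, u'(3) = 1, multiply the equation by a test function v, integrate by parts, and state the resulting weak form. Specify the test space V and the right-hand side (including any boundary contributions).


V = H^1(0, 3) (v unrestricted at boundary; u is determined up to an additive constant); weak form: ∫_0^3 u'v' dx = ∫_0^3 (5*cos(π*x)) v dx + v(3) − v(0) for all v ∈ V.

Multiply both sides by a test function v and integrate from 0 to 3:
  ∫_0^3 −u''(x) v(x) dx = ∫_0^3 f(x) v(x) dx.
Integrate the LHS by parts once:
  ∫_0^3 −u'' v dx = −[u'(x) v(x)]_0^3 + ∫_0^3 u'(x) v'(x) dx.
Thus ∫_0^3 u'(x) v'(x) dx = ∫_0^3 f(x) v(x) dx + [u'(x) v(x)]_0^3.
Choose V so that boundary terms are either known or forced to vanish.
u has inhomogeneous Neumann u'(0) = 1, u'(3) = 1. [u' v]_0^3 = (1)·v(3) − (1)·v(0) = v(3) − v(0). Take V = H^1(0, 3); boundary term becomes part of RHS.
Weak formulation: find u (satisfying any essential BC) such that ∫_0^3 u'(x) v'(x) dx = ∫_0^3 f v dx + v(3) − v(0) for all v ∈ V (Neumann data are natural BCs: they enter the RHS as boundary terms).
Substituting f(x) = 5*cos(π*x), the right-hand side is ∫_0^3 (5*cos(π*x)) v dx + v(3) − v(0).
Compatibility check (pure Neumann): taking v ≡ 1 ∈ V gives 0 = ∫_0^3 f dx + (1) − (1), i.e. ∫_0^3 f dx must equal u'(0) − u'(3) = 0. Indeed ∫_0^3 (5*cos(π*x)) dx = 0, so the data are compatible. The solution is then unique only up to an additive constant (fix it e.g. by requiring ∫_0^3 u dx = 0).


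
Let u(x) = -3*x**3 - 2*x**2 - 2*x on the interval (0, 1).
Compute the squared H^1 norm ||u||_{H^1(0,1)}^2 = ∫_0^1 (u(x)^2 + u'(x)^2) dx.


||u||_{H^1}^2 = 7702/105

The H^1 norm (squared) on an interval (0, L) is
  ||u||_{H^1}^2 = ∫_0^L u(x)^2 dx + ∫_0^L u'(x)^2 dx.
Compute u'(x) = -9*x**2 - 4*x - 2.
Then u(x)^2 = 9*x**6 + 12*x**5 + 16*x**4 + 8*x**3 + 4*x**2 and u'(x)^2 = 81*x**4 + 72*x**3 + 52*x**2 + 16*x + 4.
Integrate each monomial from 0 to 1 using ∫_0^1 c·x^n dx = c·1^(n+1)/(n+1):
  ∫_0^1 u(x)^2 dx = ∫_0^1 (9*x^6 + 12*x^5 + 16*x^4 + 8*x^3 + 4*x^2) dx. Term by term:
    ∫_0^1 9*x^6 dx = 9/7;  ∫_0^1 12*x^5 dx = 2;  ∫_0^1 16*x^4 dx = 16/5;
    ∫_0^1 8*x^3 dx = 2;  ∫_0^1 4*x^2 dx = 4/3.
  Sum: 9/7 + 2 + 16/5 + 2 + 4/3 = 1031/105.
  ∫_0^1 u'(x)^2 dx = ∫_0^1 (81*x^4 + 72*x^3 + 52*x^2 + 16*x + 4) dx. Term by term:
    ∫_0^1 81*x^4 dx = 81/5;  ∫_0^1 72*x^3 dx = 18;  ∫_0^1 52*x^2 dx = 52/3;
    ∫_0^1 16*x dx = 8;  ∫_0^1 4 dx = 4.
  Sum: 81/5 + 18 + 52/3 + 8 + 4 = 953/15.
Adding: ||u||_{H^1}^2 = 1031/105 + 953/15 = 7702/105.


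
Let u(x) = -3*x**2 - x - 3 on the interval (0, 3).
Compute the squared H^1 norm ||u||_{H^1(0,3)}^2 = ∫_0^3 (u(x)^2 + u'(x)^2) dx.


||u||_{H^1}^2 = 11649/10

The H^1 norm (squared) on an interval (0, L) is
  ||u||_{H^1}^2 = ∫_0^L u(x)^2 dx + ∫_0^L u'(x)^2 dx.
Compute u'(x) = -6*x - 1.
Then u(x)^2 = 9*x**4 + 6*x**3 + 19*x**2 + 6*x + 9 and u'(x)^2 = 36*x**2 + 12*x + 1.
Integrate each monomial from 0 to 3 using ∫_0^3 c·x^n dx = c·3^(n+1)/(n+1):
  ∫_0^3 u(x)^2 dx = ∫_0^3 (9*x^4 + 6*x^3 + 19*x^2 + 6*x + 9) dx. Term by term:
    ∫_0^3 9*x^4 dx = 2187/5;  ∫_0^3 6*x^3 dx = 243/2;  ∫_0^3 19*x^2 dx = 171;
    ∫_0^3 6*x dx = 27;  ∫_0^3 9 dx = 27.
  Sum: 2187/5 + 243/2 + 171 + 27 + 27 = 7839/10.
  ∫_0^3 u'(x)^2 dx = ∫_0^3 (36*x^2 + 12*x + 1) dx. Term by term:
    ∫_0^3 36*x^2 dx = 324;  ∫_0^3 12*x dx = 54;  ∫_0^3 1 dx = 3.
  Sum: 324 + 54 + 3 = 381.
Adding: ||u||_{H^1}^2 = 7839/10 + 381 = 11649/10.


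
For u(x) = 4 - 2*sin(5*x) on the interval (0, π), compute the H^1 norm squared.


||u||_{H^1(0,π)}^2 = -32/5 + 68*π

u'(x) = -10*cos(5*x).
Expand u² and (u')² and integrate term by term on (0, π), using: for integers n ≥ 1, ∫_0^π sin²(nx) dx = ∫_0^π cos²(nx) dx = π/2; for n ≠ n', ∫_0^π sin(nx)sin(n'x) dx = ∫_0^π cos(nx)cos(n'x) dx = 0; and by product-to-sum, ∫_0^π sin(nx)cos(n'x) dx = ½∫_0^π [sin((n+n')x) + sin((n−n')x)] dx, which is 0 when n+n' is even and 2n/(n²−n'²) when n+n' is odd (it need not vanish on (0, π)). For the constant mode: ∫_0^π 1 dx = π, ∫_0^π cos(nx) dx = 0, ∫_0^π sin(nx) dx = (1−(−1)^n)/n.
  u² squared terms: (4)²·∫1 dx = 16·π = 16*π;  (-2)²·∫sin(5x)² dx = 4·π/2 = 2*π.
  u² cross terms: 2·(4)·(-2)·∫1·sin(5x) dx = -16·(2/5) = -32/5.
  So ∫_0^π u² dx = 16*π + 2*π − 32/5 = -32/5 + 18*π.
  (u')² squared terms: (-10)²·∫cos(5x)² dx = 100·π/2 = 50*π.
  So ∫_0^π (u')² dx = 50*π.
||u||_{H^1}^2 = (-32/5 + 18*π) + (50*π) = -32/5 + 68*π.
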